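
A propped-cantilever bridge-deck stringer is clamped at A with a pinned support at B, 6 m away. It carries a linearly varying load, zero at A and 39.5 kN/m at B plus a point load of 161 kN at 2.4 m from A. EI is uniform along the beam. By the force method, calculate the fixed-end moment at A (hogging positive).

M_A = 268.4 kN·m

Choose R_B as the redundant. The primary structure is the cantilever fixed at A.
Deflection at B on the released cantilever, summing each load's contribution:
  triangular load, peak 39.5 at the free end: 11w₀L⁴/(120EI) = 4693/EI
  point load 161 at a = 2.4: Pa²(3L − a)/(6EI) = 2411/EI
  δ_0 = 7104/EI
Tip deflection under a unit load at B: L³/(3EI) = 72/EI.
The prop prevents deflection at B: R_B = δ_0/δ_{BB} = 7104/72 = 98.66 kN.
Moment equilibrium about A: M_A = Σ(load moments about A) − R_B·L = 860.4 − 98.66×6 = 268.4 kN·m.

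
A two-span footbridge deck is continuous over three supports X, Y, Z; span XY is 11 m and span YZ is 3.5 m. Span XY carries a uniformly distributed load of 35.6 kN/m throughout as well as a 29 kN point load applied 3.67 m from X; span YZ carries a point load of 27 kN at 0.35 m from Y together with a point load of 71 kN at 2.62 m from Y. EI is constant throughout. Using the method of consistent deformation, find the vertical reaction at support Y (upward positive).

R_Y = 418.4 kN

Insert a hinge at Y; M_Y is the redundant, and each span becomes simply supported.
End slopes at the hinge Y, treating each span as simply supported:
  span XY: UDL 35.6: wL³/(24EI) = 1974/EI
  span XY: point load 29 at a = 3.67: Pab(L + a)/(6LEI) = 173.4/EI
  span YZ: point load 27 at a = 0.35: Pab(L + b)/(6LEI) = 9.426/EI
  span YZ: point load 71 at a = 2.62: Pab(L + b)/(6LEI) = 34.14/EI
  relative rotation θ_0 = (2148 + 43.57)/EI = 2191/EI
A unit hogging moment at Y produces rotation L₁/(3EI) + L₂/(3EI) = 4.833/EI.
Slope continuity at Y: θ_0 = M_Y·4.833/EI, so M_Y = 2191/4.833 = 453.4 kN·m (hogging).
Span XY, ΣM about X with M_Y applied at Y: R_Y^{XY}·11 = 2260 + 453.4, so R_Y^{XY} = 246.7 kN and R_X = 420.6 − 246.7 = 173.9 kN.
Span YZ, ΣM about Z: R_Y^{YZ}·3.5 = 147.5 + 453.4, so R_Y^{YZ} = 171.7 kN and R_Z = 98 − 171.7 = -73.69 kN.
R_Y = 246.7 + 171.7 = 418.4 kN.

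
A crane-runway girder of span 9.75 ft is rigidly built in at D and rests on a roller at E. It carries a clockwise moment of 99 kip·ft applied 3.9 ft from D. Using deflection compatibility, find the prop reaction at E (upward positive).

R_E = 9.748 kip

Take the reaction at E as the redundant and release it; the primary structure is a cantilever fixed at D.
Deflection at E on the released cantilever, summing each load's contribution:
  clockwise couple 99 at a = 3.9: M₀a(2L − a)/(2EI) = 3012/EI
Flexibility coefficient — unit upward force at E: δ_{EE} = L³/(3EI) = 309/EI.
The prop prevents deflection at E: R_E = δ_0/δ_{EE} = 3012/309 = 9.748 kip.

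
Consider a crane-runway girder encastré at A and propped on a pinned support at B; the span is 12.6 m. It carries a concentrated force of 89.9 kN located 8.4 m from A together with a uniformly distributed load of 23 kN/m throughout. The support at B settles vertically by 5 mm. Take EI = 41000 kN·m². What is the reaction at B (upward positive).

Take the reaction at B as the redundant and release it; the primary structure is a cantilever fixed at A.
Downward deflection at the released point B due to the loads:
  point load 89.9 at a = 8.4: Pa²(3L − a)/(6EI) = 31082/EI
  UDL 23: wL⁴/(8EI) = 72464/EI
  δ_0 = 103546/EI
Flexibility coefficient — unit upward force at B: δ_{BB} = L³/(3EI) = 666.8/EI.
With EI = 41000 kN·m²: δ_0 = 2.5255 m and δ_{BB} = 0.016263 m/kN.
Compatibility — the beam at B must follow the support down by 0.005 m: δ_0 − R_B·δ_{BB} = 0.005, so R_B = (2.5255 − 0.005)/0.016263 = 155 kN.

R_B = 155 kN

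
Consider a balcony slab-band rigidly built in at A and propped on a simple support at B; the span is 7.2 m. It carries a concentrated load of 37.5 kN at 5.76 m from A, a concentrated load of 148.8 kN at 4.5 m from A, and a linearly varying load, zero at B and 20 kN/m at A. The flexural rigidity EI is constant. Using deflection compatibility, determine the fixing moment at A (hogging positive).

Release the roller at B. Primary structure: cantilever fixed at A.
Primary-structure tip deflection at B by superposition:
  point load 37.5 at a = 5.76: Pa²(3L − a)/(6EI) = 3285/EI
  point load 148.8 at a = 4.5: Pa²(3L − a)/(6EI) = 8588/EI
  triangular load, peak 20 at the fixed end: w₀L⁴/(30EI) = 1792/EI
  δ_0 = 13664/EI
Tip deflection under a unit load at B: L³/(3EI) = 124.4/EI.
Compatibility at B: δ_0 − R_B·δ_{BB} = 0, so R_B = 13664/124.4 = 109.8 kN.
Moment equilibrium about A: M_A = Σ(load moments about A) − R_B·L = 1058 − 109.8×7.2 = 267.7 kN·m.

M_A = 267.7 kN·m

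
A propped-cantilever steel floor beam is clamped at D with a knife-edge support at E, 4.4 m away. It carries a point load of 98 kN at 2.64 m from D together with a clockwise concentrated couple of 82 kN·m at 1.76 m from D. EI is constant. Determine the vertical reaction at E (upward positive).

Take the reaction at E as the redundant and release it; the primary structure is a cantilever fixed at D.
Primary-structure tip deflection at E by superposition:
  point load 98 at a = 2.64: Pa²(3L − a)/(6EI) = 1202/EI
  clockwise couple 82 at a = 1.76: M₀a(2L − a)/(2EI) = 508/EI
  δ_0 = 1710/EI
Flexibility coefficient — unit upward force at E: δ_{EE} = L³/(3EI) = 28.39/EI.
Compatibility at E: δ_0 − R_E·δ_{EE} = 0, so R_E = 1710/28.39 = 60.23 kN.

R_E = 60.23 kN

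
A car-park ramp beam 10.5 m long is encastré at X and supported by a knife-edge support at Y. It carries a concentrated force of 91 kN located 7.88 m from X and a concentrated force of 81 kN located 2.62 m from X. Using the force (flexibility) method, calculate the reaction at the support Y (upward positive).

R_Y = 64.58 kN

Remove the prop at Y; the released (primary) structure is a cantilever built in at X.
Deflection at Y on the released cantilever, summing each load's contribution:
  point load 91 at a = 7.88: Pa²(3L − a)/(6EI) = 22244/EI
  point load 81 at a = 2.62: Pa²(3L − a)/(6EI) = 2676/EI
  δ_0 = 24921/EI
Flexibility coefficient — unit upward force at Y: δ_{YY} = L³/(3EI) = 385.9/EI.
The prop prevents deflection at Y: R_Y = δ_0/δ_{YY} = 24921/385.9 = 64.58 kN.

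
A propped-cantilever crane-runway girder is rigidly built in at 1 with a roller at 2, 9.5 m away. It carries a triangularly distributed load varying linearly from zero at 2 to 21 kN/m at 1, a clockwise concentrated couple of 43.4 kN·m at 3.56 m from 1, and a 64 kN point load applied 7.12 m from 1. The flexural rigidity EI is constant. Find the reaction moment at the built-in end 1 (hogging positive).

M_1 = 201.5 kN·m

Release the roller at 2. Primary structure: cantilever fixed at 1.
Primary-structure tip deflection at 2 by superposition:
  triangular load, peak 21 at the fixed end: w₀L⁴/(30EI) = 5702/EI
  clockwise couple 43.4 at a = 3.56: M₀a(2L − a)/(2EI) = 1193/EI
  point load 64 at a = 7.12: Pa²(3L − a)/(6EI) = 11561/EI
  δ_0 = 18455/EI
Flexibility coefficient — unit upward force at 2: δ_{22} = L³/(3EI) = 285.8/EI.
Compatibility at 2: δ_0 − R_2·δ_{22} = 0, so R_2 = 18455/285.8 = 64.58 kN.
Moment equilibrium about 1: M_1 = Σ(load moments about 1) − R_2·L = 815 − 64.58×9.5 = 201.5 kN·m.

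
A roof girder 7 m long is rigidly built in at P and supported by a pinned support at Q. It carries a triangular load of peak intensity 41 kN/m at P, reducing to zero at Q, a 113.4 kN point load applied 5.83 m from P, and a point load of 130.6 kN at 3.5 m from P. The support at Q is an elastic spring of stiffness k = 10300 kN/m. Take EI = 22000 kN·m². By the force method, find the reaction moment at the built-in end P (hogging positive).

M_P = 389.7 kN·m

Release the roller at Q. Primary structure: cantilever fixed at P.
Primary-structure tip deflection at Q by superposition:
  triangular load, peak 41 at the fixed end: w₀L⁴/(30EI) = 3281/EI
  point load 113.4 at a = 5.83: Pa²(3L − a)/(6EI) = 9745/EI
  point load 130.6 at a = 3.5: Pa²(3L − a)/(6EI) = 4666/EI
  δ_0 = 17693/EI
Flexibility coefficient — unit upward force at Q: δ_{QQ} = L³/(3EI) = 114.3/EI.
With EI = 22000 kN·m²: δ_0 = 0.80421 m and δ_{QQ} = 0.005197 m/kN.
Compatibility — the spring shortens by R_Q/k under the reaction it provides: δ_0 − R_Q·δ_{QQ} = R_Q/k. With 1/k = 0.000097 m/kN, R_Q = δ_0 / (δ_{QQ} + 1/k) = 0.80421 / (0.005197 + 0.000097) = 151.9 kN.
Moment equilibrium about P: M_P = Σ(load moments about P) − R_Q·L = 1453 − 151.9×7 = 389.7 kN·m.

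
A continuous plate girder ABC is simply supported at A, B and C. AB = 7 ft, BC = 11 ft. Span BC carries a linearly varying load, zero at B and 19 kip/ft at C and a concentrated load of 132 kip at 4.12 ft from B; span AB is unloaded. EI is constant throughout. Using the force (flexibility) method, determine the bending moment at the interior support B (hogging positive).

M_B = 250.9 kip·ft

Take M_B as the redundant. Released structure: two simple spans AB and BC with a hinge at B.
Rotations at B on the released spans (each span's end-slope, ×1/EI):
  span BC: triangular load, peak 19: 7w₀L³/(360EI) = 491.7/EI
  span BC: point load 132 at a = 4.12: Pab(L + b)/(6LEI) = 1014/EI
  relative rotation θ_0 = (0 + 1505)/EI = 1505/EI
A unit hogging moment at B produces rotation L₁/(3EI) + L₂/(3EI) = 6/EI.
Slope continuity at B: θ_0 = M_B·6/EI, so M_B = 1505/6 = 250.9 kip·ft (hogging).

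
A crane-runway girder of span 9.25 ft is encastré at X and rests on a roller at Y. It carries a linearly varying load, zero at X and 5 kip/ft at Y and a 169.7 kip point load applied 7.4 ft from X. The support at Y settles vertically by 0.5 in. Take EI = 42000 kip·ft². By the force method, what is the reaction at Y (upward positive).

R_Y = 125.6 kip

Take the reaction at Y as the redundant and release it; the primary structure is a cantilever fixed at X.
Primary-structure tip deflection at Y by superposition:
  triangular load, peak 5 at the free end: 11w₀L⁴/(120EI) = 3355/EI
  point load 169.7 at a = 7.4: Pa²(3L − a)/(6EI) = 31518/EI
  δ_0 = 34873/EI
Tip deflection under a unit load at Y: L³/(3EI) = 263.8/EI.
With EI = 42000 kip·ft²: δ_0 = 0.83032 ft and δ_{YY} = 0.006281 ft/kip.
Compatibility — the beam at Y must follow the support down by 0.04167 ft: δ_0 − R_Y·δ_{YY} = 0.04167, so R_Y = (0.83032 − 0.04167)/0.006281 = 125.6 kip.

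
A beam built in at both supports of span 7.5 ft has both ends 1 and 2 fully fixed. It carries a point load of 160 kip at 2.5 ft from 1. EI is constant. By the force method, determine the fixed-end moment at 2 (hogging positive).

Release both end moments; the primary structure is a simply-supported span 12 with redundants M_1 and M_2.
On the primary (simply-supported) span, the end slopes from the loading are:
  at 1: point load 160 at a = 2.5: Pab(L + b)/(6LEI) = 555.6/EI
  at 2: point load 160 at a = 2.5: Pab(L + a)/(6LEI) = 444.4/EI
  θ_10 = 555.6/EI,  θ_20 = 444.4/EI
Flexibility coefficients: a unit moment at one end gives L/(3EI) there and L/(6EI) at the far end, so f₁₁ = f₂₂ = 2.5/EI and f₁₂ = f₂₁ = 1.25/EI.
Compatibility — zero rotation at each built-in end:
  2.5 M_1 + 1.25 M_2 = 555.6
  1.25 M_1 + 2.5 M_2 = 444.4
Solving the pair gives M_1 = 177.8 kip·ft and M_2 = 88.89 kip·ft (hogging).

M_2 = 88.89 kip·ft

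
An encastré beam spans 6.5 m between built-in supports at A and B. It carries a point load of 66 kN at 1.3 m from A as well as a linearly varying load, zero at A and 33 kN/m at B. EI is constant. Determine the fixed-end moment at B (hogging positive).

Take the two fixed-end moments M_A, M_B as redundants; the released structure is the simple span AB.
On the primary (simply-supported) span, the end slopes from the loading are:
  at A: point load 66 at a = 1.3: Pab(L + b)/(6LEI) = 133.8/EI
  at B: point load 66 at a = 1.3: Pab(L + a)/(6LEI) = 89.23/EI
  at A: triangular load, peak 33: 7w₀L³/(360EI) = 176.2/EI
  at B: triangular load, peak 33: w₀L³/(45EI) = 201.4/EI
  θ_A0 = 310.1/EI,  θ_B0 = 290.6/EI
Flexibility coefficients: a unit moment at one end gives L/(3EI) there and L/(6EI) at the far end, so f₁₁ = f₂₂ = 2.167/EI and f₁₂ = f₂₁ = 1.083/EI.
Compatibility — zero rotation at each built-in end:
  2.167 M_A + 1.083 M_B = 310.1
  1.083 M_A + 2.167 M_B = 290.6
Solving the pair gives M_A = 101.4 kN·m and M_B = 83.44 kN·m (hogging).

M_B = 83.44 kN·m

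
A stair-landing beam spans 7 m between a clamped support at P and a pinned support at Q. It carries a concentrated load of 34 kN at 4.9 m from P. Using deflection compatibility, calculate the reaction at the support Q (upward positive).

Choose R_Q as the redundant. The primary structure is the cantilever fixed at P.
Deflection at Q on the released cantilever, summing each load's contribution:
  point load 34 at a = 4.9: Pa²(3L − a)/(6EI) = 2191/EI
Flexibility coefficient — unit upward force at Q: δ_{QQ} = L³/(3EI) = 114.3/EI.
The prop prevents deflection at Q: R_Q = δ_0/δ_{QQ} = 2191/114.3 = 19.16 kN.

R_Q = 19.16 kN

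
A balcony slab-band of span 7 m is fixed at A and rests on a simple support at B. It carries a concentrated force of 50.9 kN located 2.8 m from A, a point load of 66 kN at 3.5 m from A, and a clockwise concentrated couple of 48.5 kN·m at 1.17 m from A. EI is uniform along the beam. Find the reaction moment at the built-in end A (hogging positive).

Release the roller at B. Primary structure: cantilever fixed at A.
Primary-structure tip deflection at B by superposition:
  point load 50.9 at a = 2.8: Pa²(3L − a)/(6EI) = 1210/EI
  point load 66 at a = 3.5: Pa²(3L − a)/(6EI) = 2358/EI
  clockwise couple 48.5 at a = 1.17: M₀a(2L − a)/(2EI) = 364/EI
  δ_0 = 3933/EI
Tip deflection under a unit load at B: L³/(3EI) = 114.3/EI.
Compatibility at B: δ_0 − R_B·δ_{BB} = 0, so R_B = 3933/114.3 = 34.4 kN.
Moment equilibrium about A: M_A = Σ(load moments about A) − R_B·L = 422 − 34.4×7 = 181.2 kN·m.

M_A = 181.2 kN·m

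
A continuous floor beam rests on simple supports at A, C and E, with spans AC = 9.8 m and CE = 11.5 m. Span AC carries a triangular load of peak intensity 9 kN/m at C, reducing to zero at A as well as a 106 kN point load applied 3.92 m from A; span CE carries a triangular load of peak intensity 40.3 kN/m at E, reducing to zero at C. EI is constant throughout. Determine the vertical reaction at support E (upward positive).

R_E = 130.6 kN

Insert a hinge at C; M_C is the redundant, and each span becomes simply supported.
Rotations at C on the released spans (each span's end-slope, ×1/EI):
  span AC: triangular load, peak 9: w₀L³/(45EI) = 188.2/EI
  span AC: point load 106 at a = 3.92: Pab(L + a)/(6LEI) = 570.1/EI
  span CE: triangular load, peak 40.3: 7w₀L³/(360EI) = 1192/EI
  relative rotation θ_0 = (758.3 + 1192)/EI = 1950/EI
A unit hogging moment at C produces rotation L₁/(3EI) + L₂/(3EI) = 7.1/EI.
Slope continuity at C: θ_0 = M_C·7.1/EI, so M_C = 1950/7.1 = 274.7 kN·m (hogging).
Span CE, ΣM about E: R_C^{CE}·11.5 = 888.3 + 274.7, so R_C^{CE} = 101.1 kN and R_E = 231.7 − 101.1 = 130.6 kN.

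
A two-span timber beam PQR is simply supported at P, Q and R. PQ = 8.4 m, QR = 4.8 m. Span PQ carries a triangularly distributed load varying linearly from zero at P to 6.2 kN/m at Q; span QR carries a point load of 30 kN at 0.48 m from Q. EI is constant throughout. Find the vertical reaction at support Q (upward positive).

R_Q = 51.9 kN

Insert a hinge at Q; M_Q is the redundant, and each span becomes simply supported.
Discontinuity in slope at Q on the released structure — sum the simple-span end rotations:
  span PQ: triangular load, peak 6.2: w₀L³/(45EI) = 81.66/EI
  span QR: point load 30 at a = 0.48: Pab(L + b)/(6LEI) = 19.7/EI
  relative rotation θ_0 = (81.66 + 19.7)/EI = 101.4/EI
A unit hogging moment at Q produces rotation L₁/(3EI) + L₂/(3EI) = 4.4/EI.
Slope continuity at Q: θ_0 = M_Q·4.4/EI, so M_Q = 101.4/4.4 = 23.04 kN·m (hogging).
Span PQ, ΣM about P with M_Q applied at Q: R_Q^{PQ}·8.4 = 145.8 + 23.04, so R_Q^{PQ} = 20.1 kN and R_P = 26.04 − 20.1 = 5.938 kN.
Span QR, ΣM about R: R_Q^{QR}·4.8 = 129.6 + 23.04, so R_Q^{QR} = 31.8 kN and R_R = 30 − 31.8 = -1.799 kN.
R_Q = 20.1 + 31.8 = 51.9 kN.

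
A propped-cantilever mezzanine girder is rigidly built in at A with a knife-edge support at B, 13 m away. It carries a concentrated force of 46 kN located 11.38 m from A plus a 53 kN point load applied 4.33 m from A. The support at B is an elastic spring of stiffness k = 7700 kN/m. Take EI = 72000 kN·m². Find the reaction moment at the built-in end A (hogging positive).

Release the roller at B. Primary structure: cantilever fixed at A.
Downward deflection at the released point B due to the loads:
  point load 46 at a = 11.38: Pa²(3L − a)/(6EI) = 27423/EI
  point load 53 at a = 4.33: Pa²(3L − a)/(6EI) = 5742/EI
  δ_0 = 33165/EI
Flexibility coefficient — unit upward force at B: δ_{BB} = L³/(3EI) = 732.3/EI.
With EI = 72000 kN·m²: δ_0 = 0.46062 m and δ_{BB} = 0.010171 m/kN.
Compatibility — the spring shortens by R_B/k under the reaction it provides: δ_0 − R_B·δ_{BB} = R_B/k. With 1/k = 0.00013 m/kN, R_B = δ_0 / (δ_{BB} + 1/k) = 0.46062 / (0.010171 + 0.00013) = 44.72 kN.
Moment equilibrium about A: M_A = Σ(load moments about A) − R_B·L = 753 − 44.72×13 = 171.7 kN·m.

M_A = 171.7 kN·m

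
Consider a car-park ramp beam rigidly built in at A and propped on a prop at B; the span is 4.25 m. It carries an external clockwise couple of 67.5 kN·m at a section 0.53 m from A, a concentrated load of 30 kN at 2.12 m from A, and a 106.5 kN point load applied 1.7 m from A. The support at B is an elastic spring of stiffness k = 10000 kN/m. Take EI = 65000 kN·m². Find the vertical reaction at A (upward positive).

R_A = 106.9 kN

Take the reaction at B as the redundant and release it; the primary structure is a cantilever fixed at A.
Primary-structure tip deflection at B by superposition:
  clockwise couple 67.5 at a = 0.53: M₀a(2L − a)/(2EI) = 142.6/EI
  point load 30 at a = 2.12: Pa²(3L − a)/(6EI) = 238.9/EI
  point load 106.5 at a = 1.7: Pa²(3L − a)/(6EI) = 566.8/EI
  δ_0 = 948.3/EI
Flexibility coefficient — unit upward force at B: δ_{BB} = L³/(3EI) = 25.59/EI.
With EI = 65000 kN·m²: δ_0 = 0.014589 m and δ_{BB} = 0.000394 m/kN.
Compatibility — the spring shortens by R_B/k under the reaction it provides: δ_0 − R_B·δ_{BB} = R_B/k. With 1/k = 0.0001 m/kN, R_B = δ_0 / (δ_{BB} + 1/k) = 0.014589 / (0.000394 + 0.0001) = 29.55 kN.
Vertical equilibrium: R_A = ΣP − R_B = 136.5 − 29.55 = 106.9 kN.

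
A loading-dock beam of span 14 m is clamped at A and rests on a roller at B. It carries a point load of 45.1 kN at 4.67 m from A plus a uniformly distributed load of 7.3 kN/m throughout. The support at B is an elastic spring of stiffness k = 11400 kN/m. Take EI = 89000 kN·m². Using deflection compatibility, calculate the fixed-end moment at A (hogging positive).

Release the roller at B. Primary structure: cantilever fixed at A.
Free-end deflection of the primary structure under the applied loading (downward +):
  point load 45.1 at a = 4.67: Pa²(3L − a)/(6EI) = 6120/EI
  UDL 7.3: wL⁴/(8EI) = 35055/EI
  δ_0 = 41174/EI
Flexibility coefficient — unit upward force at B: δ_{BB} = L³/(3EI) = 914.7/EI.
With EI = 89000 kN·m²: δ_0 = 0.46263 m and δ_{BB} = 0.010277 m/kN.
Compatibility — the spring shortens by R_B/k under the reaction it provides: δ_0 − R_B·δ_{BB} = R_B/k. With 1/k = 0.000088 m/kN, R_B = δ_0 / (δ_{BB} + 1/k) = 0.46263 / (0.010277 + 0.000088) = 44.63 kN.
Moment equilibrium about A: M_A = Σ(load moments about A) − R_B·L = 926 − 44.63×14 = 301.1 kN·m.

M_A = 301.1 kN·m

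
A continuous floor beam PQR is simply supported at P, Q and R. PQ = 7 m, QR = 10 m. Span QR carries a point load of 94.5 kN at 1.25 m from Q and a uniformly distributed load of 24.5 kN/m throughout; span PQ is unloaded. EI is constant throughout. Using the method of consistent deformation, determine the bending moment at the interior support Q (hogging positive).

M_Q = 237.1 kN·m

Take M_Q as the redundant. Released structure: two simple spans PQ and QR with a hinge at Q.
End slopes at the hinge Q, treating each span as simply supported:
  span QR: point load 94.5 at a = 1.25: Pab(L + b)/(6LEI) = 323/EI
  span QR: UDL 24.5: wL³/(24EI) = 1021/EI
  relative rotation θ_0 = (0 + 1344)/EI = 1344/EI
A unit hogging moment at Q produces rotation L₁/(3EI) + L₂/(3EI) = 5.667/EI.
Compatibility: M_Q·(L₁+L₂)/(3EI) = θ_0, giving M_Q = 237.1 kN·m (hogging).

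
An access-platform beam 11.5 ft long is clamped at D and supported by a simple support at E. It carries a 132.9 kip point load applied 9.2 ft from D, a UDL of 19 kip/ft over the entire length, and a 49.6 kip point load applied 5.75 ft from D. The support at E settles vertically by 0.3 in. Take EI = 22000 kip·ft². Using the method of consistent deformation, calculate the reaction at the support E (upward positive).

Take the reaction at E as the redundant and release it; the primary structure is a cantilever fixed at D.
Primary-structure tip deflection at E by superposition:
  point load 132.9 at a = 9.2: Pa²(3L − a)/(6EI) = 47432/EI
  UDL 19: wL⁴/(8EI) = 41539/EI
  point load 49.6 at a = 5.75: Pa²(3L − a)/(6EI) = 7858/EI
  δ_0 = 96829/EI
Tip deflection under a unit load at E: L³/(3EI) = 507/EI.
With EI = 22000 kip·ft²: δ_0 = 4.4013 ft and δ_{EE} = 0.023044 ft/kip.
Compatibility — the beam at E must follow the support down by 0.025 ft: δ_0 − R_E·δ_{EE} = 0.025, so R_E = (4.4013 − 0.025)/0.023044 = 189.9 kip.

R_E = 189.9 kip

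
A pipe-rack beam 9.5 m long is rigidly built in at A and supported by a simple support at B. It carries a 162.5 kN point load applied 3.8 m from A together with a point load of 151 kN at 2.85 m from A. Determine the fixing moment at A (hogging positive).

M_A = 552.5 kN·m

Release the roller at B. Primary structure: cantilever fixed at A.
Free-end deflection of the primary structure under the applied loading (downward +):
  point load 162.5 at a = 3.8: Pa²(3L − a)/(6EI) = 9660/EI
  point load 151 at a = 2.85: Pa²(3L − a)/(6EI) = 5243/EI
  δ_0 = 14903/EI
Flexibility coefficient — unit upward force at B: δ_{BB} = L³/(3EI) = 285.8/EI.
The prop prevents deflection at B: R_B = δ_0/δ_{BB} = 14903/285.8 = 52.15 kN.
Moment equilibrium about A: M_A = Σ(load moments about A) − R_B·L = 1048 − 52.15×9.5 = 552.5 kN·m.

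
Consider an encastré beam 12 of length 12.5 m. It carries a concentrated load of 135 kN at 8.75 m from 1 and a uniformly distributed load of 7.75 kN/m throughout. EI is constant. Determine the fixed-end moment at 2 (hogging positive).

Take the two fixed-end moments M_1, M_2 as redundants; the released structure is the simple span 12.
End rotations of the released simple span under the applied load (×1/EI):
  at 1: point load 135 at a = 8.75: Pab(L + b)/(6LEI) = 959.8/EI
  at 2: point load 135 at a = 8.75: Pab(L + a)/(6LEI) = 1255/EI
  at 1: UDL 7.75: wL³/(24EI) = 630.7/EI
  at 2: UDL 7.75: wL³/(24EI) = 630.7/EI
  θ_10 = 1590/EI,  θ_20 = 1886/EI
Flexibility coefficients: a unit moment at one end gives L/(3EI) there and L/(6EI) at the far end, so f₁₁ = f₂₂ = 4.167/EI and f₁₂ = f₂₁ = 2.083/EI.
Compatibility — zero rotation at each built-in end:
  4.167 M_1 + 2.083 M_2 = 1590
  2.083 M_1 + 4.167 M_2 = 1886
Solving the pair gives M_1 = 207.2 kN·m and M_2 = 349 kN·m (hogging).

M_2 = 349 kN·m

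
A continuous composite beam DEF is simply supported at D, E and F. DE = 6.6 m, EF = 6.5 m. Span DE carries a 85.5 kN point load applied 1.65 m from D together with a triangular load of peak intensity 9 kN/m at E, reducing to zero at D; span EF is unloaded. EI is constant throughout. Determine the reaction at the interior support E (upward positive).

R_E = 55.37 kN

Release continuity at E by inserting a hinge; the redundant is the internal moment M_E. The primary structure is two simply-supported spans DE and EF.
Discontinuity in slope at E on the released structure — sum the simple-span end rotations:
  span DE: point load 85.5 at a = 1.65: Pab(L + a)/(6LEI) = 145.5/EI
  span DE: triangular load, peak 9: w₀L³/(45EI) = 57.5/EI
  relative rotation θ_0 = (203 + 0)/EI = 203/EI
A unit hogging moment at E produces rotation L₁/(3EI) + L₂/(3EI) = 4.367/EI.
Slope continuity at E: θ_0 = M_E·4.367/EI, so M_E = 203/4.367 = 46.48 kN·m (hogging).
Span DE, ΣM about D with M_E applied at E: R_E^{DE}·6.6 = 271.8 + 46.48, so R_E^{DE} = 48.22 kN and R_D = 115.2 − 48.22 = 66.98 kN.
Span EF, ΣM about F: R_E^{EF}·6.5 = 0 + 46.48, so R_E^{EF} = 7.151 kN and R_F = 0 − 7.151 = -7.151 kN.
R_E = 48.22 + 7.151 = 55.37 kN.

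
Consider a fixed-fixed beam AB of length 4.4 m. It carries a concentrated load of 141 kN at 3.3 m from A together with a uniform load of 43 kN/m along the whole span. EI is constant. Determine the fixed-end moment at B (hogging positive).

Release both end moments; the primary structure is a simply-supported span AB with redundants M_A and M_B.
Simple-span end rotations at A and B under the given loads:
  at A: point load 141 at a = 3.3: Pab(L + b)/(6LEI) = 106.6/EI
  at B: point load 141 at a = 3.3: Pab(L + a)/(6LEI) = 149.3/EI
  at A: UDL 43: wL³/(24EI) = 152.6/EI
  at B: UDL 43: wL³/(24EI) = 152.6/EI
  θ_A0 = 259.3/EI,  θ_B0 = 301.9/EI
Flexibility coefficients: a unit moment at one end gives L/(3EI) there and L/(6EI) at the far end, so f₁₁ = f₂₂ = 1.467/EI and f₁₂ = f₂₁ = 0.7333/EI.
Compatibility — zero rotation at each built-in end:
  1.467 M_A + 0.7333 M_B = 259.3
  0.7333 M_A + 1.467 M_B = 301.9
Solving the pair gives M_A = 98.45 kN·m and M_B = 156.6 kN·m (hogging).

M_B = 156.6 kN·m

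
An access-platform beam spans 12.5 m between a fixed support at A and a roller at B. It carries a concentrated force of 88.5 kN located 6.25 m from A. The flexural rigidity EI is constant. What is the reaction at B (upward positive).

R_B = 27.66 kN

Remove the prop at B; the released (primary) structure is a cantilever built in at A.
Free-end deflection of the primary structure under the applied loading (downward +):
  point load 88.5 at a = 6.25: Pa²(3L − a)/(6EI) = 18005/EI
Flexibility coefficient — unit upward force at B: δ_{BB} = L³/(3EI) = 651/EI.
The prop prevents deflection at B: R_B = δ_0/δ_{BB} = 18005/651 = 27.66 kN.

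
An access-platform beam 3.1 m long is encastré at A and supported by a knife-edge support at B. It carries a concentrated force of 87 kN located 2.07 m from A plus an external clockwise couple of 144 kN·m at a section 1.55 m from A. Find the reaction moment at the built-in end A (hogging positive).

Choose R_B as the redundant. The primary structure is the cantilever fixed at A.
Deflection at B on the released cantilever, summing each load's contribution:
  point load 87 at a = 2.07: Pa²(3L − a)/(6EI) = 449.2/EI
  clockwise couple 144 at a = 1.55: M₀a(2L − a)/(2EI) = 518.9/EI
  δ_0 = 968.1/EI
Flexibility coefficient — unit upward force at B: δ_{BB} = L³/(3EI) = 9.93/EI.
The prop prevents deflection at B: R_B = δ_0/δ_{BB} = 968.1/9.93 = 97.49 kN.
Moment equilibrium about A: M_A = Σ(load moments about A) − R_B·L = 324.1 − 97.49×3.1 = 21.86 kN·m.

M_A = 21.86 kN·m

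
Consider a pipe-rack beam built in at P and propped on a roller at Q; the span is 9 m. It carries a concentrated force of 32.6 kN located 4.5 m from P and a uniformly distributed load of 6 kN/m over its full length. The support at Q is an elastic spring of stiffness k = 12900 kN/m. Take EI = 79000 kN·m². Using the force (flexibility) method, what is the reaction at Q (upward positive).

Remove the prop at Q; the released (primary) structure is a cantilever built in at P.
Downward deflection at the released point Q due to the loads:
  point load 32.6 at a = 4.5: Pa²(3L − a)/(6EI) = 2476/EI
  UDL 6: wL⁴/(8EI) = 4921/EI
  δ_0 = 7396/EI
Flexibility coefficient — unit upward force at Q: δ_{QQ} = L³/(3EI) = 243/EI.
With EI = 79000 kN·m²: δ_0 = 0.093624 m and δ_{QQ} = 0.003076 m/kN.
Compatibility — the spring shortens by R_Q/k under the reaction it provides: δ_0 − R_Q·δ_{QQ} = R_Q/k. With 1/k = 0.000078 m/kN, R_Q = δ_0 / (δ_{QQ} + 1/k) = 0.093624 / (0.003076 + 0.000078) = 29.69 kN.

R_Q = 29.69 kN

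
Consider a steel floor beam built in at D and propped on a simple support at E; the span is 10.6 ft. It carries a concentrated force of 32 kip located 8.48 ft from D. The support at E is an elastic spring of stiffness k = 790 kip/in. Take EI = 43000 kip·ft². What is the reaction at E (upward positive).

R_E = 22.27 kip

Choose R_E as the redundant. The primary structure is the cantilever fixed at D.
Downward deflection at the released point E due to the loads:
  point load 32 at a = 8.48: Pa²(3L − a)/(6EI) = 8944/EI
Tip deflection under a unit load at E: L³/(3EI) = 397/EI.
With EI = 43000 kip·ft²: δ_0 = 0.20799 ft and δ_{EE} = 0.009233 ft/kip.
Compatibility — the spring shortens by R_E/k under the reaction it provides: δ_0 − R_E·δ_{EE} = R_E/k. With 1/k = 1/(790×12) ft/kip = 0.000105 ft/kip, R_E = δ_0 / (δ_{EE} + 1/k) = 0.20799 / (0.009233 + 0.000105) = 22.27 kip.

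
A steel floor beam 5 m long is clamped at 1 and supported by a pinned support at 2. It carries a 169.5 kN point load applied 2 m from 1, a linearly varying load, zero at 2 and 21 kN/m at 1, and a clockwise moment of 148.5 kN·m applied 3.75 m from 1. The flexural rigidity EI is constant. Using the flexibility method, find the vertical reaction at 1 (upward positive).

Take the reaction at 2 as the redundant and release it; the primary structure is a cantilever fixed at 1.
Free-end deflection of the primary structure under the applied loading (downward +):
  point load 169.5 at a = 2: Pa²(3L − a)/(6EI) = 1469/EI
  triangular load, peak 21 at the fixed end: w₀L⁴/(30EI) = 437.5/EI
  clockwise couple 148.5 at a = 3.75: M₀a(2L − a)/(2EI) = 1740/EI
  δ_0 = 3647/EI
Tip deflection under a unit load at 2: L³/(3EI) = 41.67/EI.
The prop prevents deflection at 2: R_2 = δ_0/δ_{22} = 3647/41.67 = 87.52 kN.
Vertical equilibrium: R_1 = ΣP − R_2 = 222 − 87.52 = 134.5 kN.

R_1 = 134.5 kN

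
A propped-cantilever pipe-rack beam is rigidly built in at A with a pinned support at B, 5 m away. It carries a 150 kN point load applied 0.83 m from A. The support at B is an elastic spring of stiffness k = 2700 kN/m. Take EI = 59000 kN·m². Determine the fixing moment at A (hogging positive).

Remove the prop at B; the released (primary) structure is a cantilever built in at A.
Downward deflection at the released point B due to the loads:
  point load 150 at a = 0.83: Pa²(3L − a)/(6EI) = 244/EI
Tip deflection under a unit load at B: L³/(3EI) = 41.67/EI.
With EI = 59000 kN·m²: δ_0 = 0.004136 m and δ_{BB} = 0.000706 m/kN.
Compatibility — the spring shortens by R_B/k under the reaction it provides: δ_0 − R_B·δ_{BB} = R_B/k. With 1/k = 0.00037 m/kN, R_B = δ_0 / (δ_{BB} + 1/k) = 0.004136 / (0.000706 + 0.00037) = 3.842 kN.
Moment equilibrium about A: M_A = Σ(load moments about A) − R_B·L = 124.5 − 3.842×5 = 105.3 kN·m.

M_A = 105.3 kN·m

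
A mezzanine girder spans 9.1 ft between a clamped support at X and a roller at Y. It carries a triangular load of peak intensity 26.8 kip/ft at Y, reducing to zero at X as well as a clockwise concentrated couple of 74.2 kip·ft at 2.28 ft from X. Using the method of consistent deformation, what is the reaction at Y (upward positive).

Remove the prop at Y; the released (primary) structure is a cantilever built in at X.
Free-end deflection of the primary structure under the applied loading (downward +):
  triangular load, peak 26.8 at the free end: 11w₀L⁴/(120EI) = 16847/EI
  clockwise couple 74.2 at a = 2.28: M₀a(2L − a)/(2EI) = 1347/EI
  δ_0 = 18193/EI
Tip deflection under a unit load at Y: L³/(3EI) = 251.2/EI.
Compatibility at Y: δ_0 − R_Y·δ_{YY} = 0, so R_Y = 18193/251.2 = 72.43 kip.

R_Y = 72.43 kip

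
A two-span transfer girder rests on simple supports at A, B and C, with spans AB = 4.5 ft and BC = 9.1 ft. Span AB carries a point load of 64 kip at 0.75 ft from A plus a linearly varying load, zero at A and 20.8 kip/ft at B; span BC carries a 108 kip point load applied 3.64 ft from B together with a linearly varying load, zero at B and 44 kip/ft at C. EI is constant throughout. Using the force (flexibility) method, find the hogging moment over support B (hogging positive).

Take M_B as the redundant. Released structure: two simple spans AB and BC with a hinge at B.
End slopes at the hinge B, treating each span as simply supported:
  span AB: point load 64 at a = 0.75: Pab(L + a)/(6LEI) = 35/EI
  span AB: triangular load, peak 20.8: w₀L³/(45EI) = 42.12/EI
  span BC: point load 108 at a = 3.64: Pab(L + b)/(6LEI) = 572.4/EI
  span BC: triangular load, peak 44: 7w₀L³/(360EI) = 644.7/EI
  relative rotation θ_0 = (77.12 + 1217)/EI = 1294/EI
A unit hogging moment at B produces rotation L₁/(3EI) + L₂/(3EI) = 4.533/EI.
Compatibility: M_B·(L₁+L₂)/(3EI) = θ_0, giving M_B = 285.5 kip·ft (hogging).

M_B = 285.5 kip·ft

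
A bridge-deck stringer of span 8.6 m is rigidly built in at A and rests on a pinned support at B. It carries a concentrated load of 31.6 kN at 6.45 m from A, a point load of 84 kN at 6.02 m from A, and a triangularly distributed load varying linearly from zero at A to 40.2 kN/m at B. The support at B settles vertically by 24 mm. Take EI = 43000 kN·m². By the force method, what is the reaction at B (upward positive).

R_B = 157.5 kN

Take the reaction at B as the redundant and release it; the primary structure is a cantilever fixed at A.
Deflection at B on the released cantilever, summing each load's contribution:
  point load 31.6 at a = 6.45: Pa²(3L − a)/(6EI) = 4240/EI
  point load 84 at a = 6.02: Pa²(3L − a)/(6EI) = 10036/EI
  triangular load, peak 40.2 at the free end: 11w₀L⁴/(120EI) = 20157/EI
  δ_0 = 34433/EI
Flexibility coefficient — unit upward force at B: δ_{BB} = L³/(3EI) = 212/EI.
With EI = 43000 kN·m²: δ_0 = 0.80076 m and δ_{BB} = 0.004931 m/kN.
Compatibility — the beam at B must follow the support down by 0.024 m: δ_0 − R_B·δ_{BB} = 0.024, so R_B = (0.80076 − 0.024)/0.004931 = 157.5 kN.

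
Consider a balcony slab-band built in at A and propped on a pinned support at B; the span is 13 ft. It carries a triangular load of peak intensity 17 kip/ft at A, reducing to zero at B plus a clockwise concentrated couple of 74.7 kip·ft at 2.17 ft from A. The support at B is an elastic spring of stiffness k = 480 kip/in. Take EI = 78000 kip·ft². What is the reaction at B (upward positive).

R_B = 24.29 kip

Take the reaction at B as the redundant and release it; the primary structure is a cantilever fixed at A.
Deflection at B on the released cantilever, summing each load's contribution:
  triangular load, peak 17 at the fixed end: w₀L⁴/(30EI) = 16185/EI
  clockwise couple 74.7 at a = 2.17: M₀a(2L − a)/(2EI) = 1931/EI
  δ_0 = 18116/EI
Flexibility coefficient — unit upward force at B: δ_{BB} = L³/(3EI) = 732.3/EI.
With EI = 78000 kip·ft²: δ_0 = 0.23226 ft and δ_{BB} = 0.009389 ft/kip.
Compatibility — the spring shortens by R_B/k under the reaction it provides: δ_0 − R_B·δ_{BB} = R_B/k. With 1/k = 1/(480×12) ft/kip = 0.000174 ft/kip, R_B = δ_0 / (δ_{BB} + 1/k) = 0.23226 / (0.009389 + 0.000174) = 24.29 kip.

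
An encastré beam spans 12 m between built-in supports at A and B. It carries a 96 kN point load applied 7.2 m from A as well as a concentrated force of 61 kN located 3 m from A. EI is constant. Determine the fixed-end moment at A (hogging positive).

M_A = 213.5 kN·m

Release both end moments; the primary structure is a simply-supported span AB with redundants M_A and M_B.
End rotations of the released simple span under the applied load (×1/EI):
  at A: point load 96 at a = 7.2: Pab(L + b)/(6LEI) = 774.1/EI
  at B: point load 96 at a = 7.2: Pab(L + a)/(6LEI) = 884.7/EI
  at A: point load 61 at a = 3: Pab(L + b)/(6LEI) = 480.4/EI
  at B: point load 61 at a = 3: Pab(L + a)/(6LEI) = 343.1/EI
  θ_A0 = 1255/EI,  θ_B0 = 1228/EI
Flexibility coefficients: a unit moment at one end gives L/(3EI) there and L/(6EI) at the far end, so f₁₁ = f₂₂ = 4/EI and f₁₂ = f₂₁ = 2/EI.
Compatibility — zero rotation at each built-in end:
  4 M_A + 2 M_B = 1255
  2 M_A + 4 M_B = 1228
Solving the pair gives M_A = 213.5 kN·m and M_B = 200.2 kN·m (hogging).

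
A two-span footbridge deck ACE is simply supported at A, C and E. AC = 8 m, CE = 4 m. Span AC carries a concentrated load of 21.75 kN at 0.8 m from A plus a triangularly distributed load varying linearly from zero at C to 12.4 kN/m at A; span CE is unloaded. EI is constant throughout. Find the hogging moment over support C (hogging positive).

Release continuity at C by inserting a hinge; the redundant is the internal moment M_C. The primary structure is two simply-supported spans AC and CE.
Rotations at C on the released spans (each span's end-slope, ×1/EI):
  span AC: point load 21.75 at a = 0.8: Pab(L + a)/(6LEI) = 22.97/EI
  span AC: triangular load, peak 12.4: 7w₀L³/(360EI) = 123.4/EI
  relative rotation θ_0 = (146.4 + 0)/EI = 146.4/EI
A unit hogging moment at C produces rotation L₁/(3EI) + L₂/(3EI) = 4/EI.
Slope continuity at C: θ_0 = M_C·4/EI, so M_C = 146.4/4 = 36.6 kN·m (hogging).

M_C = 36.6 kN·m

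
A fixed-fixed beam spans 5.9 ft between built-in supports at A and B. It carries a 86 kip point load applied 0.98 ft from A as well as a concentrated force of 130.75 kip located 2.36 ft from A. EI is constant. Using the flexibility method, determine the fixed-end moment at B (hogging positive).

M_B = 85.73 kip·ft

Release both end moments; the primary structure is a simply-supported span AB with redundants M_A and M_B.
Simple-span end rotations at A and B under the given loads:
  at A: point load 86 at a = 0.98: Pab(L + b)/(6LEI) = 126.7/EI
  at B: point load 86 at a = 0.98: Pab(L + a)/(6LEI) = 80.59/EI
  at A: point load 130.75 at a = 2.36: Pab(L + b)/(6LEI) = 291.3/EI
  at B: point load 130.75 at a = 2.36: Pab(L + a)/(6LEI) = 254.9/EI
  θ_A0 = 418/EI,  θ_B0 = 335.5/EI
Flexibility coefficients: a unit moment at one end gives L/(3EI) there and L/(6EI) at the far end, so f₁₁ = f₂₂ = 1.967/EI and f₁₂ = f₂₁ = 0.9833/EI.
Compatibility — zero rotation at each built-in end:
  1.967 M_A + 0.9833 M_B = 418
  0.9833 M_A + 1.967 M_B = 335.5
Solving the pair gives M_A = 169.7 kip·ft and M_B = 85.73 kip·ft (hogging).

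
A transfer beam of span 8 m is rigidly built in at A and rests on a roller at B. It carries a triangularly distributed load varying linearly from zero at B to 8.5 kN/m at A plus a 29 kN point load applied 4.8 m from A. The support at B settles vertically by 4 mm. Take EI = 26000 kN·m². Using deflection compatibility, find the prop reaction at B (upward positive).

R_B = 18.72 kN

Choose R_B as the redundant. The primary structure is the cantilever fixed at A.
Downward deflection at the released point B due to the loads:
  triangular load, peak 8.5 at the fixed end: w₀L⁴/(30EI) = 1161/EI
  point load 29 at a = 4.8: Pa²(3L − a)/(6EI) = 2138/EI
  δ_0 = 3299/EI
Tip deflection under a unit load at B: L³/(3EI) = 170.7/EI.
With EI = 26000 kN·m²: δ_0 = 0.12687 m and δ_{BB} = 0.006564 m/kN.
Compatibility — the beam at B must follow the support down by 0.004 m: δ_0 − R_B·δ_{BB} = 0.004, so R_B = (0.12687 − 0.004)/0.006564 = 18.72 kN.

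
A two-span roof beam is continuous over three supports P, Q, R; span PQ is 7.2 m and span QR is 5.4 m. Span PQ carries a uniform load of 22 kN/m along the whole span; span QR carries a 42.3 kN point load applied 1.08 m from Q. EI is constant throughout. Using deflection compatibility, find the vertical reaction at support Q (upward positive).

R_Q = 144 kN

Release continuity at Q by inserting a hinge; the redundant is the internal moment M_Q. The primary structure is two simply-supported spans PQ and QR.
Rotations at Q on the released spans (each span's end-slope, ×1/EI):
  span PQ: UDL 22: wL³/(24EI) = 342.1/EI
  span QR: point load 42.3 at a = 1.08: Pab(L + b)/(6LEI) = 59.21/EI
  relative rotation θ_0 = (342.1 + 59.21)/EI = 401.4/EI
A unit hogging moment at Q produces rotation L₁/(3EI) + L₂/(3EI) = 4.2/EI.
Compatibility: M_Q·(L₁+L₂)/(3EI) = θ_0, giving M_Q = 95.56 kN·m (hogging).
Span PQ, ΣM about P with M_Q applied at Q: R_Q^{PQ}·7.2 = 570.2 + 95.56, so R_Q^{PQ} = 92.47 kN and R_P = 158.4 − 92.47 = 65.93 kN.
Span QR, ΣM about R: R_Q^{QR}·5.4 = 182.7 + 95.56, so R_Q^{QR} = 51.54 kN and R_R = 42.3 − 51.54 = -9.236 kN.
R_Q = 92.47 + 51.54 = 144 kN.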